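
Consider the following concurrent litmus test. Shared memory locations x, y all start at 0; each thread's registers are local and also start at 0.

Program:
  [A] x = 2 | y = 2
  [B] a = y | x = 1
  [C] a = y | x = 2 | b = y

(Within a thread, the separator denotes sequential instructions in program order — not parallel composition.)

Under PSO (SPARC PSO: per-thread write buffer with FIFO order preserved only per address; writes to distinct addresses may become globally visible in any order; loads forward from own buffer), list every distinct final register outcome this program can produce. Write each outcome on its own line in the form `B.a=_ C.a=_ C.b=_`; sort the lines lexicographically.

B.a=0 C.a=0 C.b=0
B.a=0 C.a=0 C.b=2
B.a=0 C.a=2 C.b=2
B.a=2 C.a=0 C.b=0
B.a=2 C.a=0 C.b=2
B.a=2 C.a=2 C.b=2

outcome vector order: (B.a,C.a,C.b)
|PSO outcomes| = 6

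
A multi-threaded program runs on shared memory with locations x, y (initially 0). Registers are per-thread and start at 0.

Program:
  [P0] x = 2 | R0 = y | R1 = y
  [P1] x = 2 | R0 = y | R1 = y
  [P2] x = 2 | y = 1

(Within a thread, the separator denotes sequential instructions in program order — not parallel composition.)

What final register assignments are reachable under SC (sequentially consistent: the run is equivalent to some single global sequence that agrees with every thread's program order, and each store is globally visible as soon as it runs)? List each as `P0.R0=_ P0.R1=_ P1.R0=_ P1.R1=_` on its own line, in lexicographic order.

outcome vector order: (P0.R0,P0.R1,P1.R0,P1.R1)
|SC outcomes| = 9

P0.R0=0 P0.R1=0 P1.R0=0 P1.R1=0
P0.R0=0 P0.R1=0 P1.R0=0 P1.R1=1
P0.R0=0 P0.R1=0 P1.R0=1 P1.R1=1
P0.R0=0 P0.R1=1 P1.R0=0 P1.R1=0
P0.R0=0 P0.R1=1 P1.R0=0 P1.R1=1
P0.R0=0 P0.R1=1 P1.R0=1 P1.R1=1
P0.R0=1 P0.R1=1 P1.R0=0 P1.R1=0
P0.R0=1 P0.R1=1 P1.R0=0 P1.R1=1
P0.R0=1 P0.R1=1 P1.R0=1 P1.R1=1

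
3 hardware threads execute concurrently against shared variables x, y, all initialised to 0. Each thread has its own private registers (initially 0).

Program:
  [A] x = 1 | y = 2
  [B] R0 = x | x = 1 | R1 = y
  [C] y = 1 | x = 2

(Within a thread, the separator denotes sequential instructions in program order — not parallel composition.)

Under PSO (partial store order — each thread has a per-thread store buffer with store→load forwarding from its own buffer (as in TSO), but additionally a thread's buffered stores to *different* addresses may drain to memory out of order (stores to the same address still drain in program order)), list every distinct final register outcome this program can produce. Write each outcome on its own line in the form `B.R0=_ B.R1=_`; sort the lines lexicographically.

outcome vector order: (B.R0,B.R1)
|PSO outcomes| = 9

B.R0=0 B.R1=0
B.R0=0 B.R1=1
B.R0=0 B.R1=2
B.R0=1 B.R1=0
B.R0=1 B.R1=1
B.R0=1 B.R1=2
B.R0=2 B.R1=0
B.R0=2 B.R1=1
B.R0=2 B.R1=2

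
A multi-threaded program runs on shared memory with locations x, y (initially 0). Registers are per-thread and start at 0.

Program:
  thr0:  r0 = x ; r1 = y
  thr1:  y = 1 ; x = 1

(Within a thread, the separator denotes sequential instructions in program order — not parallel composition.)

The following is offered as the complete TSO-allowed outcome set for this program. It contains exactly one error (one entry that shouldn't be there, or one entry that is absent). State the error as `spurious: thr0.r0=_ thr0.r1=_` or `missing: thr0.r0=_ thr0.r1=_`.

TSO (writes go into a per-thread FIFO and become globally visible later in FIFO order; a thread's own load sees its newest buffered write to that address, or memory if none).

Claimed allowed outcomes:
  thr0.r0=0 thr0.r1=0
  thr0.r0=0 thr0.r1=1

outcome vector order: (thr0.r0,thr0.r1)
[TSO] allowed = {0/0; 0/1; 1/1}
TSO∖claimed = {1/1}

missing: thr0.r0=1 thr0.r1=1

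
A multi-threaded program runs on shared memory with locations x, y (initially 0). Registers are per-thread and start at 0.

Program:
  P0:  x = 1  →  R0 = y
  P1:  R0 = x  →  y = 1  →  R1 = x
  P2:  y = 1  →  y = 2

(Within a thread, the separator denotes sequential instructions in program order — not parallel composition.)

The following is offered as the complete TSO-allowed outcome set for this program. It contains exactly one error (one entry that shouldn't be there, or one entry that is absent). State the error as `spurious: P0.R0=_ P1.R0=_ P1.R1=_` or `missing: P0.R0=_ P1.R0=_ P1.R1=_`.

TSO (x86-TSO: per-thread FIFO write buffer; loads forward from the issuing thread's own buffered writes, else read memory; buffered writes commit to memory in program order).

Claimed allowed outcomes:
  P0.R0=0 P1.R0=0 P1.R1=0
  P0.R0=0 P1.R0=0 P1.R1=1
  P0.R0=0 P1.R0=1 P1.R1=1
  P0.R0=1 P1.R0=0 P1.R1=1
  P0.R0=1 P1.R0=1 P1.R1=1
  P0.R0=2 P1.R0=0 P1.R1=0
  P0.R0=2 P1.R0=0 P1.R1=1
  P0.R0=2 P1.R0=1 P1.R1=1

missing: P0.R0=1 P1.R0=0 P1.R1=0

outcome vector order: (P0.R0,P1.R0,P1.R1)
TSO: 9 outcomes — {(0,0,0), (0,0,1), (0,1,1), (1,0,0), (1,0,1), (1,1,1), (2,0,0), (2,0,1), (2,1,1)}
TSO∖claimed = {(1,0,0)}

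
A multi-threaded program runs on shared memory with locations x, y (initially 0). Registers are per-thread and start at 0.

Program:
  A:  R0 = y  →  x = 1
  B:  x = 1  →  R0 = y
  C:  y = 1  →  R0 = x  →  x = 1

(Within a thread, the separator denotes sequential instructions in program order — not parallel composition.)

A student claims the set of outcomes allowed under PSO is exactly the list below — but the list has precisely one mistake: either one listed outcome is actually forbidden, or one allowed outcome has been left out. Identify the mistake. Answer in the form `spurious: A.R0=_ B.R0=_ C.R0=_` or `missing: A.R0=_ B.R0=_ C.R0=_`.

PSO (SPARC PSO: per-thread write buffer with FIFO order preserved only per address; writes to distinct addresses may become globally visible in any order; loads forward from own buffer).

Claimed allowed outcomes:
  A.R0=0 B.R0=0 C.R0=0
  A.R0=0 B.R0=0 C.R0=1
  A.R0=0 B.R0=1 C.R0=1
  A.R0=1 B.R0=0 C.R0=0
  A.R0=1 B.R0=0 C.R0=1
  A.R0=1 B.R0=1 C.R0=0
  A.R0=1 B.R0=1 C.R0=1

missing: A.R0=0 B.R0=1 C.R0=0

outcome vector order: (A.R0,B.R0,C.R0)
PSO (8): 0/0/0 0/0/1 0/1/0 0/1/1 1/0/0 1/0/1 1/1/0 1/1/1
PSO∖claimed = {0/1/0}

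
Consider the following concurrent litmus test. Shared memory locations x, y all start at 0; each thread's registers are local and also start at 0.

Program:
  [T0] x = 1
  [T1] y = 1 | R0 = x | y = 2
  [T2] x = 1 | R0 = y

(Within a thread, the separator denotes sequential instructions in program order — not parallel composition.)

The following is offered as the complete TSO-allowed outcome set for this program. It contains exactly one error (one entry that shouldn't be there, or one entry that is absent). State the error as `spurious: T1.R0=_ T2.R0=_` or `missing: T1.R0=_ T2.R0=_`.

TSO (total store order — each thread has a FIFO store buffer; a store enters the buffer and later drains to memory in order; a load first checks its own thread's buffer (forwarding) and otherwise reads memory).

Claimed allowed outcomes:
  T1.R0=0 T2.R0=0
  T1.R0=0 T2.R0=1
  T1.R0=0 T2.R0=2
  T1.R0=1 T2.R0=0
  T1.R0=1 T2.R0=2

outcome vector order: (T1.R0,T2.R0)
TSO (6): (0,0); (0,1); (0,2); (1,0); (1,1); (1,2)
TSO∖claimed = {(1,1)}

missing: T1.R0=1 T2.R0=1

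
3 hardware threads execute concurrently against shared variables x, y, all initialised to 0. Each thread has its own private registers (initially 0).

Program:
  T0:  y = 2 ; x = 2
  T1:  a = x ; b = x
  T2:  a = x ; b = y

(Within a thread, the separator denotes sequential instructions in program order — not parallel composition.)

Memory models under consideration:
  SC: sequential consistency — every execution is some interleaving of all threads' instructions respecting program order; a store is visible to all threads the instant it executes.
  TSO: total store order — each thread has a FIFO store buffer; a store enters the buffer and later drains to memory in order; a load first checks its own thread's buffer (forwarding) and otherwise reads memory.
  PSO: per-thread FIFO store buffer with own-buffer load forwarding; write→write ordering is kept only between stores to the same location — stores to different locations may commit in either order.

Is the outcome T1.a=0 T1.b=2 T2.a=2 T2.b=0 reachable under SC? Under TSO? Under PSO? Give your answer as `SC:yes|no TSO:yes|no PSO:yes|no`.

SC:no TSO:no PSO:yes

outcome vector order: (T1.a,T1.b,T2.a,T2.b)
SC: 9 outcomes — {0/0/0/0; 0/0/0/2; 0/0/2/2; 0/2/0/0; 0/2/0/2; 0/2/2/2; 2/2/0/0; 2/2/0/2; 2/2/2/2}
TSO: 9 outcomes — {0/0/0/0; 0/0/0/2; 0/0/2/2; 0/2/0/0; 0/2/0/2; 0/2/2/2; 2/2/0/0; 2/2/0/2; 2/2/2/2}
PSO: 12 outcomes — {0/0/0/0; 0/0/0/2; 0/0/2/0; 0/0/2/2; 0/2/0/0; 0/2/0/2; 0/2/2/0; 0/2/2/2; 2/2/0/0; 2/2/0/2; 2/2/2/0; 2/2/2/2}
target 0/2/2/0 ∈ {PSO}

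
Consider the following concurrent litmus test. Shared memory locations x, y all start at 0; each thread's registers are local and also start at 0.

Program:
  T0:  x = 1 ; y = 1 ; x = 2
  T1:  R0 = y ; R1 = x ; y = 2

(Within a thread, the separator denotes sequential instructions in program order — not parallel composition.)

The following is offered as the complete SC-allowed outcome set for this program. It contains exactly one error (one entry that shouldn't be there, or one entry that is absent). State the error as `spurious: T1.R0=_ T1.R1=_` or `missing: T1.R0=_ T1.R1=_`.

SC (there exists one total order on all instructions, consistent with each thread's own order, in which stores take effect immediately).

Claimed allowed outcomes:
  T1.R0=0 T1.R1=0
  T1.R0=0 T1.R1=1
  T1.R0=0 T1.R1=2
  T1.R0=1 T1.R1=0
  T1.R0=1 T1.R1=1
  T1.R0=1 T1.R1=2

outcome vector order: (T1.R0,T1.R1)
SC (5): <0 0>; <0 1>; <0 2>; <1 1>; <1 2>
claimed∖SC = {<1 0>}

spurious: T1.R0=1 T1.R1=0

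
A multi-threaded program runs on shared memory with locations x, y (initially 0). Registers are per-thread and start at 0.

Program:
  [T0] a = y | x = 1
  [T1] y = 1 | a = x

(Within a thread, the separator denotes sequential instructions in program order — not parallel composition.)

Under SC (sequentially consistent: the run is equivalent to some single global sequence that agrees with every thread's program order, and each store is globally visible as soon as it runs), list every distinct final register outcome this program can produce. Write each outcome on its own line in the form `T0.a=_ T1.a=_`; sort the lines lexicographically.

T0.a=0 T1.a=0
T0.a=0 T1.a=1
T0.a=1 T1.a=0
T0.a=1 T1.a=1

outcome vector order: (T0.a,T1.a)
|SC outcomes| = 4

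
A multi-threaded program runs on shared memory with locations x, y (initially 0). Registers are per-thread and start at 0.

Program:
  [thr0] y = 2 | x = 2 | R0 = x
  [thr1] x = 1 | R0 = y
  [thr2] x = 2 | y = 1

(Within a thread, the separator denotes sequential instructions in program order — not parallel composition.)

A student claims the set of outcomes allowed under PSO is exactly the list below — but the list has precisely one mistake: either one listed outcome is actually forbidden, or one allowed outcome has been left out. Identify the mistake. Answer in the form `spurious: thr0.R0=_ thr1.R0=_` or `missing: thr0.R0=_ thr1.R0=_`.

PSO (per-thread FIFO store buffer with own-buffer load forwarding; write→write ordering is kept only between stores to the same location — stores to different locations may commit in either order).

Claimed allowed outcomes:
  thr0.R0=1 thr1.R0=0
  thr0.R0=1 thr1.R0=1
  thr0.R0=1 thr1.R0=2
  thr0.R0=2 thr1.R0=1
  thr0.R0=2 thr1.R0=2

missing: thr0.R0=2 thr1.R0=0

outcome vector order: (thr0.R0,thr1.R0)
PSO: 6 outcomes — {10 11 12 20 21 22}
PSO∖claimed = {20}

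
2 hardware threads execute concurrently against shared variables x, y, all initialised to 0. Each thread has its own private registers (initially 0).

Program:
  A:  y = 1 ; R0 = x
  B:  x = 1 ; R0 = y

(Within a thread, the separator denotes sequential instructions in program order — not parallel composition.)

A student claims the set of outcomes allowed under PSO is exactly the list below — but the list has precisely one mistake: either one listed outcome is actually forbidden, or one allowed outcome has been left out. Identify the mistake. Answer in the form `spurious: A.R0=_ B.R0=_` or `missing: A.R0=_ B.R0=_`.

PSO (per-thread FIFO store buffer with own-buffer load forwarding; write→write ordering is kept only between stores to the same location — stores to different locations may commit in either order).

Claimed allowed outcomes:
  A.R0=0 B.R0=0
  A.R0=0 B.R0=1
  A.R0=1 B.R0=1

outcome vector order: (A.R0,B.R0)
PSO: 4 outcomes — {<0 0> <0 1> <1 0> <1 1>}
PSO∖claimed = {<1 0>}

missing: A.R0=1 B.R0=0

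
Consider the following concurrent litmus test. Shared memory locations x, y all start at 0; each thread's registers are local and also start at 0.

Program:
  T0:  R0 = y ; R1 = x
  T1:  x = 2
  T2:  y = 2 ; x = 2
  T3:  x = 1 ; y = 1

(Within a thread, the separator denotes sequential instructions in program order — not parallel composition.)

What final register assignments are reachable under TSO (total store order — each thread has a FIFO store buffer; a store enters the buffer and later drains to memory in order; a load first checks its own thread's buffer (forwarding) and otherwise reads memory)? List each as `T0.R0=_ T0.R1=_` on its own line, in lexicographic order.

outcome vector order: (T0.R0,T0.R1)
|TSO outcomes| = 8

T0.R0=0 T0.R1=0
T0.R0=0 T0.R1=1
T0.R0=0 T0.R1=2
T0.R0=1 T0.R1=1
T0.R0=1 T0.R1=2
T0.R0=2 T0.R1=0
T0.R0=2 T0.R1=1
T0.R0=2 T0.R1=2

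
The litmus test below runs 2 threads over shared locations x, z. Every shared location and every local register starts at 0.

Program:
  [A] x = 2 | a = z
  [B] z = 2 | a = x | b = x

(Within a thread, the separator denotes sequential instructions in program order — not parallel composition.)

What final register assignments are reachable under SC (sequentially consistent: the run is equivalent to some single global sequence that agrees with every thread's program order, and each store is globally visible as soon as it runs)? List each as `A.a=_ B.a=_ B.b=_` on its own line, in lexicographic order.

outcome vector order: (A.a,B.a,B.b)
|SC outcomes| = 4

A.a=0 B.a=2 B.b=2
A.a=2 B.a=0 B.b=0
A.a=2 B.a=0 B.b=2
A.a=2 B.a=2 B.b=2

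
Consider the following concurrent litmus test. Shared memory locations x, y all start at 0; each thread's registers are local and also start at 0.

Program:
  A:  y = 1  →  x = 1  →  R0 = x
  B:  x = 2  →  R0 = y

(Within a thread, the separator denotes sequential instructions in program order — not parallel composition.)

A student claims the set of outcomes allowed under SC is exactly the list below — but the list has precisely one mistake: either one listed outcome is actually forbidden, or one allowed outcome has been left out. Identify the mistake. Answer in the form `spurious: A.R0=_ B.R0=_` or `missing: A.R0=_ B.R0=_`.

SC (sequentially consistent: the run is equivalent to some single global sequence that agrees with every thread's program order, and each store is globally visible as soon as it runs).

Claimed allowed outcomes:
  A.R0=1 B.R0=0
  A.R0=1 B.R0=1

outcome vector order: (A.R0,B.R0)
SC (3): (1,0); (1,1); (2,1)
SC∖claimed = {(2,1)}

missing: A.R0=2 B.R0=1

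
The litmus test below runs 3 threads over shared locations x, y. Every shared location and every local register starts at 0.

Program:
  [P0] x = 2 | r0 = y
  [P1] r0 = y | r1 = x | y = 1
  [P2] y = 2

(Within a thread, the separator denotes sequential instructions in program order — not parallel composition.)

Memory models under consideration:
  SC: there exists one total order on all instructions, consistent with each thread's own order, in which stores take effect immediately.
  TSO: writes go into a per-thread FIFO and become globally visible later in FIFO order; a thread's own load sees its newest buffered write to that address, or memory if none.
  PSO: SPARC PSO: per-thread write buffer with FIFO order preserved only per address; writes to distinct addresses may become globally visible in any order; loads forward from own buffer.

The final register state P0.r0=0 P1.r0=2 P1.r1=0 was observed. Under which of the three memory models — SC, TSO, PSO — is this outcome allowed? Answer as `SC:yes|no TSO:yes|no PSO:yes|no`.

outcome vector order: (P0.r0,P1.r0,P1.r1)
[SC] allowed = {<0 0 0> <0 0 2> <0 2 2> <1 0 0> <1 0 2> <1 2 0> <1 2 2> <2 0 0> <2 0 2> <2 2 0> <2 2 2>}
[TSO] allowed = {<0 0 0> <0 0 2> <0 2 0> <0 2 2> <1 0 0> <1 0 2> <1 2 0> <1 2 2> <2 0 0> <2 0 2> <2 2 0> <2 2 2>}
[PSO] allowed = {<0 0 0> <0 0 2> <0 2 0> <0 2 2> <1 0 0> <1 0 2> <1 2 0> <1 2 2> <2 0 0> <2 0 2> <2 2 0> <2 2 2>}
target <0 2 0> ∈ {TSO,PSO}

SC:no TSO:yes PSO:yes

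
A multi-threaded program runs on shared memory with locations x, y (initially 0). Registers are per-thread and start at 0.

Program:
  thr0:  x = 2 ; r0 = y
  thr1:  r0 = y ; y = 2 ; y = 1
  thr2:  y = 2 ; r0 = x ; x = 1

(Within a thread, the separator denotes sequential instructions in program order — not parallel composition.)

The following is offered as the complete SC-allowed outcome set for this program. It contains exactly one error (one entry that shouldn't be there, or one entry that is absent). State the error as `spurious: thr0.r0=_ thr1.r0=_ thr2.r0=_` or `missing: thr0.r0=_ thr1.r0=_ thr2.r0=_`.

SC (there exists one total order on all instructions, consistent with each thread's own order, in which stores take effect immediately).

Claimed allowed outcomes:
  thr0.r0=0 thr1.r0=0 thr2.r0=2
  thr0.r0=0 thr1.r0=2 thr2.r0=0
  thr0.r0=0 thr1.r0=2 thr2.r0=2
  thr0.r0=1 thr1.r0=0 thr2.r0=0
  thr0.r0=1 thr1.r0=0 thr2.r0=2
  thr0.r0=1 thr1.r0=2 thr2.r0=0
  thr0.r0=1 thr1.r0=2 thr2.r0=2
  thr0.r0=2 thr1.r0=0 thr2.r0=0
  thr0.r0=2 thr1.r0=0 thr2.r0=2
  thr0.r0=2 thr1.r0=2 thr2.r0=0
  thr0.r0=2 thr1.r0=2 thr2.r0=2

spurious: thr0.r0=0 thr1.r0=2 thr2.r0=0

outcome vector order: (thr0.r0,thr1.r0,thr2.r0)
SC (10): (0,0,2), (0,2,2), (1,0,0), (1,0,2), (1,2,0), (1,2,2), (2,0,0), (2,0,2), (2,2,0), (2,2,2)
claimed∖SC = {(0,2,0)}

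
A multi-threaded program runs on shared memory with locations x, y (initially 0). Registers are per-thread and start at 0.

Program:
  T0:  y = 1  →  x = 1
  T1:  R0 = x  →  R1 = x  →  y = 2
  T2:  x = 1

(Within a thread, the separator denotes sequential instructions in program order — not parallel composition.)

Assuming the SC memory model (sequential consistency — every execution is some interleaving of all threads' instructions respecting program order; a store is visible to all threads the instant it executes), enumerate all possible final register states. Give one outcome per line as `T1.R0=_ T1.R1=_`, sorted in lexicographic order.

outcome vector order: (T1.R0,T1.R1)
|SC outcomes| = 3

T1.R0=0 T1.R1=0
T1.R0=0 T1.R1=1
T1.R0=1 T1.R1=1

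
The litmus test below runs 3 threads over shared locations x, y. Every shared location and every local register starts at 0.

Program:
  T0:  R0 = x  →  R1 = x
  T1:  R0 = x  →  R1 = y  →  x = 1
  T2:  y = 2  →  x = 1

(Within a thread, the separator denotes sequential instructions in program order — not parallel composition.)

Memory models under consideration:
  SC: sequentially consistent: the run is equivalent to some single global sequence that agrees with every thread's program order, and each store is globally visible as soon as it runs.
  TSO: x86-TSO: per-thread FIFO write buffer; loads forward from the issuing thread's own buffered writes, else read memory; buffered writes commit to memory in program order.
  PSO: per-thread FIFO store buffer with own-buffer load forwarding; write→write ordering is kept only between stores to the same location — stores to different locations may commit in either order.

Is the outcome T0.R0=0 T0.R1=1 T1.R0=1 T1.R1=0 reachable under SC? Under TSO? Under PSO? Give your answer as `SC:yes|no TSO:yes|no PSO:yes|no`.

outcome vector order: (T0.R0,T0.R1,T1.R0,T1.R1)
under SC → (0,0,0,0); (0,0,0,2); (0,0,1,2); (0,1,0,0); (0,1,0,2); (0,1,1,2); (1,1,0,0); (1,1,0,2); (1,1,1,2)
under TSO → (0,0,0,0); (0,0,0,2); (0,0,1,2); (0,1,0,0); (0,1,0,2); (0,1,1,2); (1,1,0,0); (1,1,0,2); (1,1,1,2)
under PSO → (0,0,0,0); (0,0,0,2); (0,0,1,0); (0,0,1,2); (0,1,0,0); (0,1,0,2); (0,1,1,0); (0,1,1,2); (1,1,0,0); (1,1,0,2); (1,1,1,0); (1,1,1,2)
target (0,1,1,0) ∈ {PSO}

SC:no TSO:no PSO:yes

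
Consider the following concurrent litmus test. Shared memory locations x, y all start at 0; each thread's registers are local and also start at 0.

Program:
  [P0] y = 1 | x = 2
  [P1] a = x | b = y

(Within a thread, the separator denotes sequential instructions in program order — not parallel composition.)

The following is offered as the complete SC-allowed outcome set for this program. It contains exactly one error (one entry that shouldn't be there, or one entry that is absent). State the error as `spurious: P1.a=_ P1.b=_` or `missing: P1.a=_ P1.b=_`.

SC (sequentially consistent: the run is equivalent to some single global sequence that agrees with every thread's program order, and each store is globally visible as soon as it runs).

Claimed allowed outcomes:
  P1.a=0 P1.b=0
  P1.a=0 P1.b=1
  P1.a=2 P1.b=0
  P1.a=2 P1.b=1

spurious: P1.a=2 P1.b=0

outcome vector order: (P1.a,P1.b)
SC (3): 0/0; 0/1; 2/1
claimed∖SC = {2/0}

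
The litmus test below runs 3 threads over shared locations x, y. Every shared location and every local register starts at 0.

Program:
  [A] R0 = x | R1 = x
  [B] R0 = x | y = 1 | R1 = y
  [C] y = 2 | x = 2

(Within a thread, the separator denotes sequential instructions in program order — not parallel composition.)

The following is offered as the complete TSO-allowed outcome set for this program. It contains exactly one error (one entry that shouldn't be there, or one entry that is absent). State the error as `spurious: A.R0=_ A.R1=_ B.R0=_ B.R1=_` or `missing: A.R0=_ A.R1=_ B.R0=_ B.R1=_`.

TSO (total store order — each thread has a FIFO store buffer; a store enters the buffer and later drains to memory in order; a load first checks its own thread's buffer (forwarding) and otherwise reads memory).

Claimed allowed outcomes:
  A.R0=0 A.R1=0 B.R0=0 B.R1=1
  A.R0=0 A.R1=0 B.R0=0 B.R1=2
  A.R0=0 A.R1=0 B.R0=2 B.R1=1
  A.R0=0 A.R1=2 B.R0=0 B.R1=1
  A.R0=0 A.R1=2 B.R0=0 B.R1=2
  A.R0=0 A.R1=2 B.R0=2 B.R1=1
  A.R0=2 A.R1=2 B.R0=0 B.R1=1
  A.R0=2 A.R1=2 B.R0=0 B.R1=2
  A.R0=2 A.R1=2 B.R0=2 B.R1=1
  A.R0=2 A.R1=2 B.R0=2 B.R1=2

spurious: A.R0=2 A.R1=2 B.R0=2 B.R1=2

outcome vector order: (A.R0,A.R1,B.R0,B.R1)
TSO (9): (0,0,0,1), (0,0,0,2), (0,0,2,1), (0,2,0,1), (0,2,0,2), (0,2,2,1), (2,2,0,1), (2,2,0,2), (2,2,2,1)
claimed∖TSO = {(2,2,2,2)}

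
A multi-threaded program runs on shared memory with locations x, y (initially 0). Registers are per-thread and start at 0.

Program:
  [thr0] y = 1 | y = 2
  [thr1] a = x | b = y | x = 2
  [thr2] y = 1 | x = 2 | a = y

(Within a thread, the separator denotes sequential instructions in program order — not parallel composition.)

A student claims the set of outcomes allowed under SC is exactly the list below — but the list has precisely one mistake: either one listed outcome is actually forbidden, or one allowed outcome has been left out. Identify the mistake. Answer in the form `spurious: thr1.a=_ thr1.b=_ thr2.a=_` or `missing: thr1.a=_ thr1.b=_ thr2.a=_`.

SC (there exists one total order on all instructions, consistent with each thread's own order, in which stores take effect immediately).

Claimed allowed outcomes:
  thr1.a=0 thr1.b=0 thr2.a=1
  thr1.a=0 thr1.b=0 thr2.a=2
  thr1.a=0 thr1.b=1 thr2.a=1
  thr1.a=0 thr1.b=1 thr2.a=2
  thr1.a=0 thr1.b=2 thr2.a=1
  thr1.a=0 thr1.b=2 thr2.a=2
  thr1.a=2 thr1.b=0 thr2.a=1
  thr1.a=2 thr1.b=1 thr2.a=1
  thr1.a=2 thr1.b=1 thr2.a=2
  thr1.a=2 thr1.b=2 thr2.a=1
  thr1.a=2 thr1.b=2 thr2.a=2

outcome vector order: (thr1.a,thr1.b,thr2.a)
SC (10): <0 0 1> <0 0 2> <0 1 1> <0 1 2> <0 2 1> <0 2 2> <2 1 1> <2 1 2> <2 2 1> <2 2 2>
claimed∖SC = {<2 0 1>}

spurious: thr1.a=2 thr1.b=0 thr2.a=1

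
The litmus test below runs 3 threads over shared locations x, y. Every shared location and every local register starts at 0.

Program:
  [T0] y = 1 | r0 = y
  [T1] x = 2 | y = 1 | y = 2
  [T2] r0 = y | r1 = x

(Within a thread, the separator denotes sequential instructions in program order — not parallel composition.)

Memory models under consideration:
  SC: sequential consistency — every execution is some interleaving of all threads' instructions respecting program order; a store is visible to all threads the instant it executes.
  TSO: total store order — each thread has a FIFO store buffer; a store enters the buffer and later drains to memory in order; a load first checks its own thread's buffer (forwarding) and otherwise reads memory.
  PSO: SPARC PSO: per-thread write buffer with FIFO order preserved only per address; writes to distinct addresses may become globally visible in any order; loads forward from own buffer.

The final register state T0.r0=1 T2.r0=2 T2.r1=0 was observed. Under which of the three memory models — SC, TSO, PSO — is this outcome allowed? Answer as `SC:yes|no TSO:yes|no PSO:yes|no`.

SC:no TSO:no PSO:yes

outcome vector order: (T0.r0,T2.r0,T2.r1)
[SC] allowed = {1/0/0; 1/0/2; 1/1/0; 1/1/2; 1/2/2; 2/0/0; 2/0/2; 2/1/0; 2/1/2; 2/2/2}
[TSO] allowed = {1/0/0; 1/0/2; 1/1/0; 1/1/2; 1/2/2; 2/0/0; 2/0/2; 2/1/0; 2/1/2; 2/2/2}
[PSO] allowed = {1/0/0; 1/0/2; 1/1/0; 1/1/2; 1/2/0; 1/2/2; 2/0/0; 2/0/2; 2/1/0; 2/1/2; 2/2/0; 2/2/2}
target 1/2/0 ∈ {PSO}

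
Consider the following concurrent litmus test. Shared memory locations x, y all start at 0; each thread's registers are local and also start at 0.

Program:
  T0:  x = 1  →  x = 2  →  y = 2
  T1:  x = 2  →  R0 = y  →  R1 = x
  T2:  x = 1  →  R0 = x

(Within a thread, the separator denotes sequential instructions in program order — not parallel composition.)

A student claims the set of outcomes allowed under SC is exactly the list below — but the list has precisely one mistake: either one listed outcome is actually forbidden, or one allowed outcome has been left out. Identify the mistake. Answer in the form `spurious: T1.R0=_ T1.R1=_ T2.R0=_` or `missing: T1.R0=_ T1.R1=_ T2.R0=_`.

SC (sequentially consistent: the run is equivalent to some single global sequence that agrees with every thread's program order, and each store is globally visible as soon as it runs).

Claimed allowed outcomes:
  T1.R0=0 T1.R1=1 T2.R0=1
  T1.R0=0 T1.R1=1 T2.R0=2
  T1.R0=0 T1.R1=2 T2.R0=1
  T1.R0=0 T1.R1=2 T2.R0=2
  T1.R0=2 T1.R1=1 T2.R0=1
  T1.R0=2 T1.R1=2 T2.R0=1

outcome vector order: (T1.R0,T1.R1,T2.R0)
under SC → 011; 012; 021; 022; 211; 221; 222
SC∖claimed = {222}

missing: T1.R0=2 T1.R1=2 T2.R0=2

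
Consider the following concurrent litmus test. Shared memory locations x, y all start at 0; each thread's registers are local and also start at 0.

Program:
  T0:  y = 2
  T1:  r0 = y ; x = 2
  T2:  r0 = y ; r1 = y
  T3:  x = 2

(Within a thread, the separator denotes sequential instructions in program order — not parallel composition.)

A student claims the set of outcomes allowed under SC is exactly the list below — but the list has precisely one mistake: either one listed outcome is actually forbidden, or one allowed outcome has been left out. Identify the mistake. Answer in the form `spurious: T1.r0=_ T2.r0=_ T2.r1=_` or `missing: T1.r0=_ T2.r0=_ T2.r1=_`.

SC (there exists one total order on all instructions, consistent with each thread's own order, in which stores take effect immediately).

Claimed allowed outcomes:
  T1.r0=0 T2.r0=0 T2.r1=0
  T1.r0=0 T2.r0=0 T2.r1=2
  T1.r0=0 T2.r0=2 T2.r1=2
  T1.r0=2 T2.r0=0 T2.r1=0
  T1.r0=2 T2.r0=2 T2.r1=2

missing: T1.r0=2 T2.r0=0 T2.r1=2

outcome vector order: (T1.r0,T2.r0,T2.r1)
[SC] allowed = {(0,0,0), (0,0,2), (0,2,2), (2,0,0), (2,0,2), (2,2,2)}
SC∖claimed = {(2,0,2)}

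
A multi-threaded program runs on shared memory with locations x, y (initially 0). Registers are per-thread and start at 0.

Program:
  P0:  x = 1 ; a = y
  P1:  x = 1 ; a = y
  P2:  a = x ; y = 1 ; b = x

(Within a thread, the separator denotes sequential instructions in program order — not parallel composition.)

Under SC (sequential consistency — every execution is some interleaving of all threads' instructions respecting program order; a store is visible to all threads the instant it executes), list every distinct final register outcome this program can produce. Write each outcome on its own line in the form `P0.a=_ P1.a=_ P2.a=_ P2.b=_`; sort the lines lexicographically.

outcome vector order: (P0.a,P1.a,P2.a,P2.b)
|SC outcomes| = 9

P0.a=0 P1.a=0 P2.a=0 P2.b=1
P0.a=0 P1.a=0 P2.a=1 P2.b=1
P0.a=0 P1.a=1 P2.a=0 P2.b=1
P0.a=0 P1.a=1 P2.a=1 P2.b=1
P0.a=1 P1.a=0 P2.a=0 P2.b=1
P0.a=1 P1.a=0 P2.a=1 P2.b=1
P0.a=1 P1.a=1 P2.a=0 P2.b=0
P0.a=1 P1.a=1 P2.a=0 P2.b=1
P0.a=1 P1.a=1 P2.a=1 P2.b=1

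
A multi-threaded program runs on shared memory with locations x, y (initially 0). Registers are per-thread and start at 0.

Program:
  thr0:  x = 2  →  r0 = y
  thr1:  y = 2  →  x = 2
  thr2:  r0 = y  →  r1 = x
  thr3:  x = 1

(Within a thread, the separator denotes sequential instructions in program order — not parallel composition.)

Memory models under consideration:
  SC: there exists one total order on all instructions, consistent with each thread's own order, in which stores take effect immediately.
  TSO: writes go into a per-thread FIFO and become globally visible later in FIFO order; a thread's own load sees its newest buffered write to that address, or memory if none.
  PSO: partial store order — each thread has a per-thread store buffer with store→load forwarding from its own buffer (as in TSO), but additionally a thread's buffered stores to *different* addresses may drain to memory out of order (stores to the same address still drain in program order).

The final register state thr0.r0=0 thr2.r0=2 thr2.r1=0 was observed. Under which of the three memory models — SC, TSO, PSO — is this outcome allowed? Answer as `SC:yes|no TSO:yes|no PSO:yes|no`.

SC:no TSO:yes PSO:yes

outcome vector order: (thr0.r0,thr2.r0,thr2.r1)
[SC] allowed = {000, 001, 002, 021, 022, 200, 201, 202, 220, 221, 222}
[TSO] allowed = {000, 001, 002, 020, 021, 022, 200, 201, 202, 220, 221, 222}
[PSO] allowed = {000, 001, 002, 020, 021, 022, 200, 201, 202, 220, 221, 222}
target 020 ∈ {TSO,PSO}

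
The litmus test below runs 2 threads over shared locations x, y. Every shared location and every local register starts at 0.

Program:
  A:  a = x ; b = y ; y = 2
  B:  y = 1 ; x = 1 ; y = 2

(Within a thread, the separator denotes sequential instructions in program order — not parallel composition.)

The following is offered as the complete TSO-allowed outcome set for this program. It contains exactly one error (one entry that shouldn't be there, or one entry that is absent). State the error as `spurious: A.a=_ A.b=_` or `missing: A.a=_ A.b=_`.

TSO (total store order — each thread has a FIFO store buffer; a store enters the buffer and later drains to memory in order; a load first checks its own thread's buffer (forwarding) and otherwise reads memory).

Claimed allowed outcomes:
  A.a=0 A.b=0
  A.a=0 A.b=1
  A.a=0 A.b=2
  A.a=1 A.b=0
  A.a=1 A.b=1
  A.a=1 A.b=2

outcome vector order: (A.a,A.b)
under TSO → 00 01 02 11 12
claimed∖TSO = {10}

spurious: A.a=1 A.b=0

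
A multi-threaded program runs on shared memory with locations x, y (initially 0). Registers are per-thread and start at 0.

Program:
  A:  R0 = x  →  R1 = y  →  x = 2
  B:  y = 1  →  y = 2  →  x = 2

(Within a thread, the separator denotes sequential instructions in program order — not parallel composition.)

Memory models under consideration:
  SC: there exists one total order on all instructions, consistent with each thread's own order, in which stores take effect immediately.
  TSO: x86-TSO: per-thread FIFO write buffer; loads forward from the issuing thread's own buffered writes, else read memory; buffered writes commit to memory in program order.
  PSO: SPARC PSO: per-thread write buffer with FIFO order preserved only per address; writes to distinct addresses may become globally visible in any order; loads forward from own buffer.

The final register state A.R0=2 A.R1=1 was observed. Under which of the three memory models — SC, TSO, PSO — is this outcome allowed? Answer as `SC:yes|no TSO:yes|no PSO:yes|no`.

outcome vector order: (A.R0,A.R1)
SC: 4 outcomes — {00, 01, 02, 22}
TSO: 4 outcomes — {00, 01, 02, 22}
PSO: 6 outcomes — {00, 01, 02, 20, 21, 22}
target 21 ∈ {PSO}

SC:no TSO:no PSO:yes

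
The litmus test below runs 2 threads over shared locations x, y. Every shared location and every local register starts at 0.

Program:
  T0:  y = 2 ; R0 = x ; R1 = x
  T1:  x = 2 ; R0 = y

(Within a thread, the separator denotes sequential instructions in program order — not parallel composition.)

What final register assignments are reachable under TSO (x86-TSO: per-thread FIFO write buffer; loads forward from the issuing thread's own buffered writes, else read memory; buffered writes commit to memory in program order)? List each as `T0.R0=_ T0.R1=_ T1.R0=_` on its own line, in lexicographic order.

outcome vector order: (T0.R0,T0.R1,T1.R0)
|TSO outcomes| = 6

T0.R0=0 T0.R1=0 T1.R0=0
T0.R0=0 T0.R1=0 T1.R0=2
T0.R0=0 T0.R1=2 T1.R0=0
T0.R0=0 T0.R1=2 T1.R0=2
T0.R0=2 T0.R1=2 T1.R0=0
T0.R0=2 T0.R1=2 T1.R0=2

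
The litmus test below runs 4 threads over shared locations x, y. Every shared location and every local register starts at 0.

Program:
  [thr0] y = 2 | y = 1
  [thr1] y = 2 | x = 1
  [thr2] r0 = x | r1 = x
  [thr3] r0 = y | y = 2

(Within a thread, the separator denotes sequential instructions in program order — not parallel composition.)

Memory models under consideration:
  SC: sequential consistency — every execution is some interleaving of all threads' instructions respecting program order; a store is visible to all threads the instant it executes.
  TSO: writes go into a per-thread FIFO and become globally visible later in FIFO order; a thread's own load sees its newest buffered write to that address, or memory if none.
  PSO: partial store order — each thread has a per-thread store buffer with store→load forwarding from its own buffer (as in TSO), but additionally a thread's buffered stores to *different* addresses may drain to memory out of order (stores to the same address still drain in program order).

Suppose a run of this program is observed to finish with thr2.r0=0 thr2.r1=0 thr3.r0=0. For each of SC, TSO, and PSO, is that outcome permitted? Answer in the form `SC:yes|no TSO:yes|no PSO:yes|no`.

outcome vector order: (thr2.r0,thr2.r1,thr3.r0)
SC (9): (0,0,0) (0,0,1) (0,0,2) (0,1,0) (0,1,1) (0,1,2) (1,1,0) (1,1,1) (1,1,2)
TSO (9): (0,0,0) (0,0,1) (0,0,2) (0,1,0) (0,1,1) (0,1,2) (1,1,0) (1,1,1) (1,1,2)
PSO (9): (0,0,0) (0,0,1) (0,0,2) (0,1,0) (0,1,1) (0,1,2) (1,1,0) (1,1,1) (1,1,2)
target (0,0,0) ∈ {SC,TSO,PSO}

SC:yes TSO:yes PSO:yes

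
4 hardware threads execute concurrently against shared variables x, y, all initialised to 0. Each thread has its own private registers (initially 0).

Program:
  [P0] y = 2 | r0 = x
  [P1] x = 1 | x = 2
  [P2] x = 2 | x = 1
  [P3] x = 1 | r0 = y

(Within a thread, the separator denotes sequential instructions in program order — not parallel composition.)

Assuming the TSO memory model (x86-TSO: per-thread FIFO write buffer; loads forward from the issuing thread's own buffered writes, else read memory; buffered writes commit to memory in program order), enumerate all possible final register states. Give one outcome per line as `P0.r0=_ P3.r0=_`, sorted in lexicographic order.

P0.r0=0 P3.r0=0
P0.r0=0 P3.r0=2
P0.r0=1 P3.r0=0
P0.r0=1 P3.r0=2
P0.r0=2 P3.r0=0
P0.r0=2 P3.r0=2

outcome vector order: (P0.r0,P3.r0)
|TSO outcomes| = 6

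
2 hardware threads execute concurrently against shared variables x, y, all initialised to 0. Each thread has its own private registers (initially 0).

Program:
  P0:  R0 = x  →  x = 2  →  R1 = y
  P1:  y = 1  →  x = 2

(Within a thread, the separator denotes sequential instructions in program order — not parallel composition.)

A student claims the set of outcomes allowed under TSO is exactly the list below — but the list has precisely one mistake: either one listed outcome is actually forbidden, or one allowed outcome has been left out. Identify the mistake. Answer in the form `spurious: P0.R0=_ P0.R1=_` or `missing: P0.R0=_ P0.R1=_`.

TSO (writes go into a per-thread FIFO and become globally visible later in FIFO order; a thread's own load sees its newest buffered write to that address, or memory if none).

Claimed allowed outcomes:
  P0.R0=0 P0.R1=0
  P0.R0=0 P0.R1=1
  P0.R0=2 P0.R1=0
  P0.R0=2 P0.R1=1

outcome vector order: (P0.R0,P0.R1)
[TSO] allowed = {00, 01, 21}
claimed∖TSO = {20}

spurious: P0.R0=2 P0.R1=0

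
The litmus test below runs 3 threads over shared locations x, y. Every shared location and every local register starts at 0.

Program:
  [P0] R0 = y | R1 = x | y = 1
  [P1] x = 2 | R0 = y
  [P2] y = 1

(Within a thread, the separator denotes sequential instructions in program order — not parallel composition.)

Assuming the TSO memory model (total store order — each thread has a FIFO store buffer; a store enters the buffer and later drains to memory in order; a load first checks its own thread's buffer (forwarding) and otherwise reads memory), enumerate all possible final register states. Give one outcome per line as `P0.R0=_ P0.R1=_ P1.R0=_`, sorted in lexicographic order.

outcome vector order: (P0.R0,P0.R1,P1.R0)
|TSO outcomes| = 8

P0.R0=0 P0.R1=0 P1.R0=0
P0.R0=0 P0.R1=0 P1.R0=1
P0.R0=0 P0.R1=2 P1.R0=0
P0.R0=0 P0.R1=2 P1.R0=1
P0.R0=1 P0.R1=0 P1.R0=0
P0.R0=1 P0.R1=0 P1.R0=1
P0.R0=1 P0.R1=2 P1.R0=0
P0.R0=1 P0.R1=2 P1.R0=1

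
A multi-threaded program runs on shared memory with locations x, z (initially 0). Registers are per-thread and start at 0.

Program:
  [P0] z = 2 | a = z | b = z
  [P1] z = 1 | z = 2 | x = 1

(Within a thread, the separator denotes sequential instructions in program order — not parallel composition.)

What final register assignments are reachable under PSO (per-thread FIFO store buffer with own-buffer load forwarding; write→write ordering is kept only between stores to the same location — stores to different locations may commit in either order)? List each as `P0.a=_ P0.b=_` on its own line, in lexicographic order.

P0.a=1 P0.b=1
P0.a=1 P0.b=2
P0.a=2 P0.b=1
P0.a=2 P0.b=2

outcome vector order: (P0.a,P0.b)
|PSO outcomes| = 4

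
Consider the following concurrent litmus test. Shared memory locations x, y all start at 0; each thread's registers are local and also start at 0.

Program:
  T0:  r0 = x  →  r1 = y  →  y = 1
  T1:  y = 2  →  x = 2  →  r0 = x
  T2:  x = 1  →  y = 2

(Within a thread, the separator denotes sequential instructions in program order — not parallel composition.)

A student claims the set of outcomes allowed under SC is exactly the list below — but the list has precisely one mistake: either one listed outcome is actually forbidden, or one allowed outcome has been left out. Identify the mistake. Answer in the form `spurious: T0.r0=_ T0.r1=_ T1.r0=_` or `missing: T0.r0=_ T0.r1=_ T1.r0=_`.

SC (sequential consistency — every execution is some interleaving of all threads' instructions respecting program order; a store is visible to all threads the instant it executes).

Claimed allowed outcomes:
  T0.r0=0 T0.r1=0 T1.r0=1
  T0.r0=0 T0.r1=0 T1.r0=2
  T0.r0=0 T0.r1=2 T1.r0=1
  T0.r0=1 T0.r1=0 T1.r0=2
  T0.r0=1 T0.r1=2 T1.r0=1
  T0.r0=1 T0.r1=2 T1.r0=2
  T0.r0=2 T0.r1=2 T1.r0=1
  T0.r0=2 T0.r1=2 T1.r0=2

missing: T0.r0=0 T0.r1=2 T1.r0=2

outcome vector order: (T0.r0,T0.r1,T1.r0)
[SC] allowed = {001; 002; 021; 022; 102; 121; 122; 221; 222}
SC∖claimed = {022}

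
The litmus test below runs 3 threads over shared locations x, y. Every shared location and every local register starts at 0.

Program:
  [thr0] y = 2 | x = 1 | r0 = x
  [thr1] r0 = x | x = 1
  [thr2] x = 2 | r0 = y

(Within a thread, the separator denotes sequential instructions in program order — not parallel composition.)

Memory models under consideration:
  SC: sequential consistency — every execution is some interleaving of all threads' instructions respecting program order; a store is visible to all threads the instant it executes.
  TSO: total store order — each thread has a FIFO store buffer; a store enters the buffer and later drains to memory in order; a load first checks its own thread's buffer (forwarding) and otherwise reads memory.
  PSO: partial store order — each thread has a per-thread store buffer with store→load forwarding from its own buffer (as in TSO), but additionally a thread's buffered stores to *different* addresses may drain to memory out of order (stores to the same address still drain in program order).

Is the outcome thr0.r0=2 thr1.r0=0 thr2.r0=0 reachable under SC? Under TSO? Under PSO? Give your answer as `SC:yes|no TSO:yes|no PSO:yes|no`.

SC:no TSO:yes PSO:yes

outcome vector order: (thr0.r0,thr1.r0,thr2.r0)
[SC] allowed = {100, 102, 110, 112, 120, 122, 202, 212, 222}
[TSO] allowed = {100, 102, 110, 112, 120, 122, 200, 202, 210, 212, 220, 222}
[PSO] allowed = {100, 102, 110, 112, 120, 122, 200, 202, 210, 212, 220, 222}
target 200 ∈ {TSO,PSO}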